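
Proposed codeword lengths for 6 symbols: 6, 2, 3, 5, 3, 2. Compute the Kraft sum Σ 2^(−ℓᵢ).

0.796875

With common denominator 2^6 = 64: Σ 2^(−ℓᵢ) = 1/64 + 16/64 + 8/64 + 2/64 + 8/64 + 16/64 = 51/64 = 0.796875.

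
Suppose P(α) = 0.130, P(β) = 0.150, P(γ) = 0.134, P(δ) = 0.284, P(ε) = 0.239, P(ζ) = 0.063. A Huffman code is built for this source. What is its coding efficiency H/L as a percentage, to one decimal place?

Entropy H = −Σ p log₂ p ≈ 2.4423 bits.
Huffman merges: 63/1000+13/100→193/1000; 67/500+3/20→71/250; 193/1000+239/1000→54/125; 71/250+71/250→71/125; 54/125+71/125→1. L = 2477/1000 ≈ 2.4770.
Efficiency = H/L = 2.4423/2.4770 = 98.6%.

98.6%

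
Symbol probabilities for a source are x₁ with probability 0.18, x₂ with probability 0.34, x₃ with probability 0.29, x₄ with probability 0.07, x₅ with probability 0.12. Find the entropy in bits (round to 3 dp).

H = −Σ pᵢ log₂ pᵢ.
−0.18·log₂(0.18) = 0.4453
−0.34·log₂(0.34) = 0.5292
−0.29·log₂(0.29) = 0.5179
−0.07·log₂(0.07) = 0.2686
−0.12·log₂(0.12) = 0.3671
Sum ≈ 2.1280 → 2.128 bits.

2.128 bits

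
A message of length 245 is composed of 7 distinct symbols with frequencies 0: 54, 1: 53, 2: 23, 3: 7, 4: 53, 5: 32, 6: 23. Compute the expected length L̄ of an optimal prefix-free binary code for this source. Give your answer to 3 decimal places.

Probabilities are the counts divided by 245.
Repeatedly combine the two least-probable nodes; the expected code length is the sum of the merged weights.
merge 1/35 + 23/245 → 6/49
merge 23/245 + 6/49 → 53/245
merge 32/245 + 53/245 → 17/49
merge 53/245 + 53/245 → 106/245
merge 54/245 + 17/49 → 139/245
merge 106/245 + 139/245 → 1
L = 6/49 + 53/245 + 17/49 + 106/245 + 139/245 + 1 = 94/35 ≈ 2.686 bits/symbol.

2.686 bits/symbol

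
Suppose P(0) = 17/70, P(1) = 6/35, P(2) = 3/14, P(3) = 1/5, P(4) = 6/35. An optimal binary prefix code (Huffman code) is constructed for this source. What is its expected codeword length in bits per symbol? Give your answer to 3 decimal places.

Repeatedly combine the two least-probable nodes; the expected code length is the sum of the merged weights.
merge 6/35 + 6/35 → 12/35
merge 1/5 + 3/14 → 29/70
merge 17/70 + 12/35 → 41/70
merge 29/70 + 41/70 → 1
L = 12/35 + 29/70 + 41/70 + 1 = 82/35 ≈ 2.343 bits/symbol.

2.343 bits/symbol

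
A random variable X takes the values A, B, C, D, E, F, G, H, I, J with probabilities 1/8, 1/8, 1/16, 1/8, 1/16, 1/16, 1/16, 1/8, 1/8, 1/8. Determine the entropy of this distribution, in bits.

3.25 bits

Each probability is a power of 1/2, so log₂(1/p) is an integer.
H = Σ p·log₂(1/p) = 1/8·3 + 1/8·3 + 1/16·4 + 1/8·3 + 1/16·4 + 1/16·4 + 1/16·4 + 1/8·3 + 1/8·3 + 1/8·3 = 3.25 bits.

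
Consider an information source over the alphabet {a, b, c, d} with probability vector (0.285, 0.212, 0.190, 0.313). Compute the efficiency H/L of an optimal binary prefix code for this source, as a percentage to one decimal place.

98.5%

Entropy H = −Σ p log₂ p ≈ 1.9703 bits.
Huffman merges: 19/100+53/250→201/500; 57/200+313/1000→299/500; 201/500+299/500→1. L = 2 ≈ 2.0000.
Efficiency = H/L = 1.9703/2.0000 = 98.5%.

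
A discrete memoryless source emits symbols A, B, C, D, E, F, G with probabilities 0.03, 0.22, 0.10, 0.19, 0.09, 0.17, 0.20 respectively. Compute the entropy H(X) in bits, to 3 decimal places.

H = −Σ pᵢ log₂ pᵢ.
−0.03·log₂(0.03) = 0.1518
−0.22·log₂(0.22) = 0.4806
−0.10·log₂(0.10) = 0.3322
−0.19·log₂(0.19) = 0.4552
−0.09·log₂(0.09) = 0.3127
−0.17·log₂(0.17) = 0.4346
−0.20·log₂(0.20) = 0.4644
Sum ≈ 2.6314 → 2.631 bits.

2.631 bits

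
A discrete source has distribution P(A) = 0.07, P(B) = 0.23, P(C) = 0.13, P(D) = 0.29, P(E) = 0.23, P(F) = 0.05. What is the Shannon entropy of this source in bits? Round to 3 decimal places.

2.361 bits

H = −Σ pᵢ log₂ pᵢ.
−0.07·log₂(0.07) = 0.2686
−0.23·log₂(0.23) = 0.4877
−0.13·log₂(0.13) = 0.3826
−0.29·log₂(0.29) = 0.5179
−0.23·log₂(0.23) = 0.4877
−0.05·log₂(0.05) = 0.2161
Sum ≈ 2.3605 → 2.361 bits.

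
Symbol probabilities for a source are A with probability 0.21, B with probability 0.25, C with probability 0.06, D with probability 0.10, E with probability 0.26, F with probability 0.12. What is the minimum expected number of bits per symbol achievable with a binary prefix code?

Repeatedly combine the two least-probable nodes; the expected code length is the sum of the merged weights.
merge 3/50 + 1/10 → 4/25
merge 3/25 + 4/25 → 7/25
merge 21/100 + 1/4 → 23/50
merge 13/50 + 7/25 → 27/50
merge 23/50 + 27/50 → 1
L = 4/25 + 7/25 + 23/50 + 27/50 + 1 = 61/25 = 2.44 bits/symbol.

2.44 bits/symbol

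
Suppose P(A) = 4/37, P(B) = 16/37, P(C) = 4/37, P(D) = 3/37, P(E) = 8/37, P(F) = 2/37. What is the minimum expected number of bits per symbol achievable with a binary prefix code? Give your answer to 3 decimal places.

Repeatedly combine the two least-probable nodes; the expected code length is the sum of the merged weights.
merge 2/37 + 3/37 → 5/37
merge 4/37 + 4/37 → 8/37
merge 5/37 + 8/37 → 13/37
merge 8/37 + 13/37 → 21/37
merge 16/37 + 21/37 → 1
L = 5/37 + 8/37 + 13/37 + 21/37 + 1 = 84/37 ≈ 2.270 bits/symbol.

2.270 bits/symbol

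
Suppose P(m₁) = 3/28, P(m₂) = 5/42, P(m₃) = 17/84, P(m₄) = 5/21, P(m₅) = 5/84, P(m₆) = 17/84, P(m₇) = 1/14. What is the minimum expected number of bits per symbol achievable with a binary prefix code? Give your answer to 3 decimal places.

2.690 bits/symbol

Repeatedly combine the two least-probable nodes; the expected code length is the sum of the merged weights.
merge 5/84 + 1/14 → 11/84
merge 3/28 + 5/42 → 19/84
merge 11/84 + 17/84 → 1/3
merge 17/84 + 19/84 → 3/7
merge 5/21 + 1/3 → 4/7
merge 3/7 + 4/7 → 1
L = 11/84 + 19/84 + 1/3 + 3/7 + 4/7 + 1 = 113/42 ≈ 2.690 bits/symbol.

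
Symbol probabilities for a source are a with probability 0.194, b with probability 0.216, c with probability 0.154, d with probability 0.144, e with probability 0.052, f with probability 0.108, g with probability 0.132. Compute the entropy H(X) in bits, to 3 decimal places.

2.709 bits

H = −Σ pᵢ log₂ pᵢ.
−0.194·log₂(0.194) = 0.4590
−0.216·log₂(0.216) = 0.4776
−0.154·log₂(0.154) = 0.4156
−0.144·log₂(0.144) = 0.4026
−0.052·log₂(0.052) = 0.2218
−0.108·log₂(0.108) = 0.3468
−0.132·log₂(0.132) = 0.3856
Sum ≈ 2.7090 → 2.709 bits.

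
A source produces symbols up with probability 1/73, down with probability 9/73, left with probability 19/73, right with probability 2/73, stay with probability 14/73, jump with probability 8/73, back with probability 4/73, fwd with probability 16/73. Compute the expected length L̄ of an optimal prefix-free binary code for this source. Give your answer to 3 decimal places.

Repeatedly combine the two least-probable nodes; the expected code length is the sum of the merged weights.
merge 1/73 + 2/73 → 3/73
merge 3/73 + 4/73 → 7/73
merge 7/73 + 8/73 → 15/73
merge 9/73 + 14/73 → 23/73
merge 15/73 + 16/73 → 31/73
merge 19/73 + 23/73 → 42/73
merge 31/73 + 42/73 → 1
L = 3/73 + 7/73 + 15/73 + 23/73 + 31/73 + 42/73 + 1 = 194/73 ≈ 2.658 bits/symbol.

2.658 bits/symbol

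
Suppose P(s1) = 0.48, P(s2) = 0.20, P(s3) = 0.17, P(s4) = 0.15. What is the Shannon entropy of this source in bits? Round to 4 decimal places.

H = −Σ pᵢ log₂ pᵢ.
−0.48·log₂(0.48) = 0.5083
−0.20·log₂(0.20) = 0.4644
−0.17·log₂(0.17) = 0.4346
−0.15·log₂(0.15) = 0.4105
Sum ≈ 1.8178 → 1.8178 bits.

1.8178 bits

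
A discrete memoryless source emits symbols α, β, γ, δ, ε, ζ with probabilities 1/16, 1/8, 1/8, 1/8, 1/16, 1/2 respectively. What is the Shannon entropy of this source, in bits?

Each probability is a power of 1/2, so log₂(1/p) is an integer.
H = Σ p·log₂(1/p) = 1/16·4 + 1/8·3 + 1/8·3 + 1/8·3 + 1/16·4 + 1/2·1 = 2.125 bits.

2.125 bits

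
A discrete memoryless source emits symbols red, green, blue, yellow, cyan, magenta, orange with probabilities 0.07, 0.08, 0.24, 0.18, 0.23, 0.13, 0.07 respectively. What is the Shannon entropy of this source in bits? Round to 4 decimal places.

2.6384 bits

H = −Σ pᵢ log₂ pᵢ.
−0.07·log₂(0.07) = 0.2686
−0.08·log₂(0.08) = 0.2915
−0.24·log₂(0.24) = 0.4941
−0.18·log₂(0.18) = 0.4453
−0.23·log₂(0.23) = 0.4877
−0.13·log₂(0.13) = 0.3826
−0.07·log₂(0.07) = 0.2686
Sum ≈ 2.6384 → 2.6384 bits.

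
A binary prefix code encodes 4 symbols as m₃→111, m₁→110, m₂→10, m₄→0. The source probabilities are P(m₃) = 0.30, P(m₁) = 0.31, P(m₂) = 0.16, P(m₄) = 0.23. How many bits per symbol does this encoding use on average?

L̄ = Σ pᵢ·ℓᵢ = 0.30·3 + 0.31·3 + 0.16·2 + 0.23·1 = 2.38 bits/symbol.

2.38 bits/symbol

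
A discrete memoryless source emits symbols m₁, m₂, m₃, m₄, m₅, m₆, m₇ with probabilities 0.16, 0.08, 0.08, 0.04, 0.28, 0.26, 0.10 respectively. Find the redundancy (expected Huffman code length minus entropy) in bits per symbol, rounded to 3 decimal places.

0.037 bits

Entropy H = −Σ p log₂ p ≈ 2.5435 bits.
Huffman merges: 1/25+2/25→3/25; 2/25+1/10→9/50; 3/25+4/25→7/25; 9/50+13/50→11/25; 7/25+7/25→14/25; 11/25+14/25→1. L = 129/50 ≈ 2.5800.
L − H = 2.5800 − 2.5435 = 0.037 bits.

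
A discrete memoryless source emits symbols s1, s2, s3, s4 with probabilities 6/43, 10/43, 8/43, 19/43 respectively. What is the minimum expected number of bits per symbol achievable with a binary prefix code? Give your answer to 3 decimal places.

Repeatedly combine the two least-probable nodes; the expected code length is the sum of the merged weights.
merge 6/43 + 8/43 → 14/43
merge 10/43 + 14/43 → 24/43
merge 19/43 + 24/43 → 1
L = 14/43 + 24/43 + 1 = 81/43 ≈ 1.884 bits/symbol.

1.884 bits/symbol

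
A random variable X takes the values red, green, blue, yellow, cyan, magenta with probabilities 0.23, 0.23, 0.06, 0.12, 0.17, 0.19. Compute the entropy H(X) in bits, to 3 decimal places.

H = −Σ pᵢ log₂ pᵢ.
−0.23·log₂(0.23) = 0.4877
−0.23·log₂(0.23) = 0.4877
−0.06·log₂(0.06) = 0.2435
−0.12·log₂(0.12) = 0.3671
−0.17·log₂(0.17) = 0.4346
−0.19·log₂(0.19) = 0.4552
Sum ≈ 2.4757 → 2.476 bits.

2.476 bits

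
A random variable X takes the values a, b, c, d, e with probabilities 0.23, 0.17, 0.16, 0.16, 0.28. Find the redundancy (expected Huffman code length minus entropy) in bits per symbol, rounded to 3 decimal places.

Entropy H = −Σ p log₂ p ≈ 2.2825 bits.
Huffman merges: 4/25+4/25→8/25; 17/100+23/100→2/5; 7/25+8/25→3/5; 2/5+3/5→1. L = 58/25 ≈ 2.3200.
L − H = 2.3200 − 2.2825 = 0.037 bits.

0.037 bits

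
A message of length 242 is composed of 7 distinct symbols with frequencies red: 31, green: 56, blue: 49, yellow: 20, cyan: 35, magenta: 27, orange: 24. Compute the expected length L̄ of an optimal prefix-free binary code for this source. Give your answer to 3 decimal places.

2.748 bits/symbol

Probabilities are the counts divided by 242.
Repeatedly combine the two least-probable nodes; the expected code length is the sum of the merged weights.
merge 10/121 + 12/121 → 2/11
merge 27/242 + 31/242 → 29/121
merge 35/242 + 2/11 → 79/242
merge 49/242 + 28/121 → 105/242
merge 29/121 + 79/242 → 137/242
merge 105/242 + 137/242 → 1
L = 2/11 + 29/121 + 79/242 + 105/242 + 137/242 + 1 = 665/242 ≈ 2.748 bits/symbol.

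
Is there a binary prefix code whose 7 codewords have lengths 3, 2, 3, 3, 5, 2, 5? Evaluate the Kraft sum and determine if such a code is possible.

0.9375; yes

With common denominator 2^5 = 32: Σ 2^(−ℓᵢ) = 4/32 + 8/32 + 4/32 + 4/32 + 1/32 + 8/32 + 1/32 = 30/32 = 0.9375.
Kraft's inequality requires Σ ≤ 1; here Σ = 0.9375 ≤ 1, so such a prefix code exists.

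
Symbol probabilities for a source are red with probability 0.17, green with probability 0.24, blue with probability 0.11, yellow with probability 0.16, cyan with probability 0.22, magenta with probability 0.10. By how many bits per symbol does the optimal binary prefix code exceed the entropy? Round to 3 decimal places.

Entropy H = −Σ p log₂ p ≈ 2.5148 bits.
Huffman merges: 1/10+11/100→21/100; 4/25+17/100→33/100; 21/100+11/50→43/100; 6/25+33/100→57/100; 43/100+57/100→1. L = 127/50 ≈ 2.5400.
L − H = 2.5400 − 2.5148 = 0.025 bits.

0.025 bits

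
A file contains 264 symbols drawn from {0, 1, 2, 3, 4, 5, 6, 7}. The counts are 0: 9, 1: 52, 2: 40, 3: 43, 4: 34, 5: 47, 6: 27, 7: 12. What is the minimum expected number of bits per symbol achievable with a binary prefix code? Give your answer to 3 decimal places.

2.883 bits/symbol

Probabilities are the counts divided by 264.
Repeatedly combine the two least-probable nodes; the expected code length is the sum of the merged weights.
merge 3/88 + 1/22 → 7/88
merge 7/88 + 9/88 → 2/11
merge 17/132 + 5/33 → 37/132
merge 43/264 + 47/264 → 15/44
merge 2/11 + 13/66 → 25/66
merge 37/132 + 15/44 → 41/66
merge 25/66 + 41/66 → 1
L = 7/88 + 2/11 + 37/132 + 15/44 + 25/66 + 41/66 + 1 = 761/264 ≈ 2.883 bits/symbol.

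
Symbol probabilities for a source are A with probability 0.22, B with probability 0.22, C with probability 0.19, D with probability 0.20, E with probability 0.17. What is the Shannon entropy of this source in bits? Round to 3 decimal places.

2.315 bits

H = −Σ pᵢ log₂ pᵢ.
−0.22·log₂(0.22) = 0.4806
−0.22·log₂(0.22) = 0.4806
−0.19·log₂(0.19) = 0.4552
−0.20·log₂(0.20) = 0.4644
−0.17·log₂(0.17) = 0.4346
Sum ≈ 2.3153 → 2.315 bits.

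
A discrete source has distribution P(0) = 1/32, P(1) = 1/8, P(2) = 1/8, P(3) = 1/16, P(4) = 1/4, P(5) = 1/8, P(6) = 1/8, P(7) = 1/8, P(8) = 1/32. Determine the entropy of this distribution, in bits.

Each probability is a power of 1/2, so log₂(1/p) is an integer.
H = Σ p·log₂(1/p) = 1/32·5 + 1/8·3 + 1/8·3 + 1/16·4 + 1/4·2 + 1/8·3 + 1/8·3 + 1/8·3 + 1/32·5 = 2.9375 bits.

2.9375 bits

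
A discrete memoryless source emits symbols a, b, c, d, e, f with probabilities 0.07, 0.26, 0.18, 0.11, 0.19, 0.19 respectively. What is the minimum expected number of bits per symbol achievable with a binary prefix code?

Repeatedly combine the two least-probable nodes; the expected code length is the sum of the merged weights.
merge 7/100 + 11/100 → 9/50
merge 9/50 + 9/50 → 9/25
merge 19/100 + 19/100 → 19/50
merge 13/50 + 9/25 → 31/50
merge 19/50 + 31/50 → 1
L = 9/50 + 9/25 + 19/50 + 31/50 + 1 = 127/50 = 2.54 bits/symbol.

2.54 bits/symbol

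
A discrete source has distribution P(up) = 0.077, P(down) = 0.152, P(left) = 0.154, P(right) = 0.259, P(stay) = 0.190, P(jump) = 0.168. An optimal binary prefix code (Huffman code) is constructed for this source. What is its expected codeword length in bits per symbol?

2.551 bits/symbol

Repeatedly combine the two least-probable nodes; the expected code length is the sum of the merged weights.
merge 77/1000 + 19/125 → 229/1000
merge 77/500 + 21/125 → 161/500
merge 19/100 + 229/1000 → 419/1000
merge 259/1000 + 161/500 → 581/1000
merge 419/1000 + 581/1000 → 1
L = 229/1000 + 161/500 + 419/1000 + 581/1000 + 1 = 2551/1000 = 2.551 bits/symbol.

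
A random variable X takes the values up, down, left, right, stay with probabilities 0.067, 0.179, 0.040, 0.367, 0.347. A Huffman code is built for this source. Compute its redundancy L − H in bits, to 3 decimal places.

Entropy H = −Σ p log₂ p ≈ 1.9519 bits.
Huffman merges: 1/25+67/1000→107/1000; 107/1000+179/1000→143/500; 143/500+347/1000→633/1000; 367/1000+633/1000→1. L = 1013/500 ≈ 2.0260.
L − H = 2.0260 − 1.9519 = 0.074 bits.

0.074 bits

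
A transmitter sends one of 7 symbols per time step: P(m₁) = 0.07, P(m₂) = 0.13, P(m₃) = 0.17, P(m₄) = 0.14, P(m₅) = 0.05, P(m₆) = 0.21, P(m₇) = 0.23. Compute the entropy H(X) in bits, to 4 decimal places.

2.6595 bits

H = −Σ pᵢ log₂ pᵢ.
−0.07·log₂(0.07) = 0.2686
−0.13·log₂(0.13) = 0.3826
−0.17·log₂(0.17) = 0.4346
−0.14·log₂(0.14) = 0.3971
−0.05·log₂(0.05) = 0.2161
−0.21·log₂(0.21) = 0.4728
−0.23·log₂(0.23) = 0.4877
Sum ≈ 2.6595 → 2.6595 bits.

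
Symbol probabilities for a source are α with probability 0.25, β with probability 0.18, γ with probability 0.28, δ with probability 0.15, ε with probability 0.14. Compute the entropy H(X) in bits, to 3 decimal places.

2.267 bits

H = −Σ pᵢ log₂ pᵢ.
−0.25·log₂(0.25) = 0.5000
−0.18·log₂(0.18) = 0.4453
−0.28·log₂(0.28) = 0.5142
−0.15·log₂(0.15) = 0.4105
−0.14·log₂(0.14) = 0.3971
Sum ≈ 2.2672 → 2.267 bits.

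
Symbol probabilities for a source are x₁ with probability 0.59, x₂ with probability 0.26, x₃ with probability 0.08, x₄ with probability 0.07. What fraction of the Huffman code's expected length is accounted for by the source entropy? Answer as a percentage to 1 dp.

97.1%

Entropy H = −Σ p log₂ p ≈ 1.5145 bits.
Huffman merges: 7/100+2/25→3/20; 3/20+13/50→41/100; 41/100+59/100→1. L = 39/25 ≈ 1.5600.
Efficiency = H/L = 1.5145/1.5600 = 97.1%.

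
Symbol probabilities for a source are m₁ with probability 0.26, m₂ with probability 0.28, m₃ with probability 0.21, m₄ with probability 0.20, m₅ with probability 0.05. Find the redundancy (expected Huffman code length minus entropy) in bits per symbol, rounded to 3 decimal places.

Entropy H = −Σ p log₂ p ≈ 2.1728 bits.
Huffman merges: 1/20+1/5→1/4; 21/100+1/4→23/50; 13/50+7/25→27/50; 23/50+27/50→1. L = 9/4 ≈ 2.2500.
L − H = 2.2500 − 2.1728 = 0.077 bits.

0.077 bits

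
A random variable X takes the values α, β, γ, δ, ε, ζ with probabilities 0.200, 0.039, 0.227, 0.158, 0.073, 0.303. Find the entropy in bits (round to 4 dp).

H = −Σ pᵢ log₂ pᵢ.
−0.200·log₂(0.200) = 0.4644
−0.039·log₂(0.039) = 0.1825
−0.227·log₂(0.227) = 0.4856
−0.158·log₂(0.158) = 0.4206
−0.073·log₂(0.073) = 0.2756
−0.303·log₂(0.303) = 0.5220
Sum ≈ 2.3507 → 2.3507 bits.

2.3507 bits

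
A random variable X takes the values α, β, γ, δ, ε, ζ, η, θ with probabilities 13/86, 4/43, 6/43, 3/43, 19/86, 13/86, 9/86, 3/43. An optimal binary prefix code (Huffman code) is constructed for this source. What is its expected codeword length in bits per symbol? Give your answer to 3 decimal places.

2.919 bits/symbol

Repeatedly combine the two least-probable nodes; the expected code length is the sum of the merged weights.
merge 3/43 + 3/43 → 6/43
merge 4/43 + 9/86 → 17/86
merge 6/43 + 6/43 → 12/43
merge 13/86 + 13/86 → 13/43
merge 17/86 + 19/86 → 18/43
merge 12/43 + 13/43 → 25/43
merge 18/43 + 25/43 → 1
L = 6/43 + 17/86 + 12/43 + 13/43 + 18/43 + 25/43 + 1 = 251/86 ≈ 2.919 bits/symbol.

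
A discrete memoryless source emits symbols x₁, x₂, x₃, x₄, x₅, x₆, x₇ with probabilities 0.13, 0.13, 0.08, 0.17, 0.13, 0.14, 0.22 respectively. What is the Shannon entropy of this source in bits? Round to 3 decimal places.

2.752 bits

H = −Σ pᵢ log₂ pᵢ.
−0.13·log₂(0.13) = 0.3826
−0.13·log₂(0.13) = 0.3826
−0.08·log₂(0.08) = 0.2915
−0.17·log₂(0.17) = 0.4346
−0.13·log₂(0.13) = 0.3826
−0.14·log₂(0.14) = 0.3971
−0.22·log₂(0.22) = 0.4806
Sum ≈ 2.7517 → 2.752 bits.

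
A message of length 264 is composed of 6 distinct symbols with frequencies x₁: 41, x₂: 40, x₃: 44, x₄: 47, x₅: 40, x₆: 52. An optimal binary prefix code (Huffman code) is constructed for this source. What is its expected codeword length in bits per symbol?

Probabilities are the counts divided by 264.
Repeatedly combine the two least-probable nodes; the expected code length is the sum of the merged weights.
merge 5/33 + 5/33 → 10/33
merge 41/264 + 1/6 → 85/264
merge 47/264 + 13/66 → 3/8
merge 10/33 + 85/264 → 5/8
merge 3/8 + 5/8 → 1
L = 10/33 + 85/264 + 3/8 + 5/8 + 1 = 21/8 = 2.625 bits/symbol.

2.625 bits/symbol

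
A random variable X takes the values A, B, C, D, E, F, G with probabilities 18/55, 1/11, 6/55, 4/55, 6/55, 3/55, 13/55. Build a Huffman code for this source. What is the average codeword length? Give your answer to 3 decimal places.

Repeatedly combine the two least-probable nodes; the expected code length is the sum of the merged weights.
merge 3/55 + 4/55 → 7/55
merge 1/11 + 6/55 → 1/5
merge 6/55 + 7/55 → 13/55
merge 1/5 + 13/55 → 24/55
merge 13/55 + 18/55 → 31/55
merge 24/55 + 31/55 → 1
L = 7/55 + 1/5 + 13/55 + 24/55 + 31/55 + 1 = 141/55 ≈ 2.564 bits/symbol.

2.564 bits/symbol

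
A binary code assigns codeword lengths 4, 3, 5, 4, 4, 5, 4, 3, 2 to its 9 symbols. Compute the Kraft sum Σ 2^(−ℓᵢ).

With common denominator 2^5 = 32: Σ 2^(−ℓᵢ) = 2/32 + 4/32 + 1/32 + 2/32 + 2/32 + 1/32 + 2/32 + 4/32 + 8/32 = 26/32 = 0.8125.

0.8125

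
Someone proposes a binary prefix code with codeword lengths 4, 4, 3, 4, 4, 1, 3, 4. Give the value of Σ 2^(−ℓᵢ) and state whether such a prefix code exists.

1.0625; no

With common denominator 2^4 = 16: Σ 2^(−ℓᵢ) = 1/16 + 1/16 + 2/16 + 1/16 + 1/16 + 8/16 + 2/16 + 1/16 = 17/16 = 1.0625.
Kraft's inequality requires Σ ≤ 1; here Σ = 1.0625 > 1, so no such prefix code exists.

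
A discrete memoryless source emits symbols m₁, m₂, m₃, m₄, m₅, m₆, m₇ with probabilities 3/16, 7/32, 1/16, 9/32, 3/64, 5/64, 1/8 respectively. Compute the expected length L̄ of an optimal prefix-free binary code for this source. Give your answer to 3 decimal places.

Repeatedly combine the two least-probable nodes; the expected code length is the sum of the merged weights.
merge 3/64 + 1/16 → 7/64
merge 5/64 + 7/64 → 3/16
merge 1/8 + 3/16 → 5/16
merge 3/16 + 7/32 → 13/32
merge 9/32 + 5/16 → 19/32
merge 13/32 + 19/32 → 1
L = 7/64 + 3/16 + 5/16 + 13/32 + 19/32 + 1 = 167/64 ≈ 2.609 bits/symbol.

2.609 bits/symbol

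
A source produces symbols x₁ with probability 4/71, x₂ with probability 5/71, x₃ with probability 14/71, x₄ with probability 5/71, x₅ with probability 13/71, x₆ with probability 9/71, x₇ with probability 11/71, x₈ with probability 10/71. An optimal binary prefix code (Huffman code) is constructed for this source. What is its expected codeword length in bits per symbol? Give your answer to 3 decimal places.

2.930 bits/symbol

Repeatedly combine the two least-probable nodes; the expected code length is the sum of the merged weights.
merge 4/71 + 5/71 → 9/71
merge 5/71 + 9/71 → 14/71
merge 9/71 + 10/71 → 19/71
merge 11/71 + 13/71 → 24/71
merge 14/71 + 14/71 → 28/71
merge 19/71 + 24/71 → 43/71
merge 28/71 + 43/71 → 1
L = 9/71 + 14/71 + 19/71 + 24/71 + 28/71 + 43/71 + 1 = 208/71 ≈ 2.930 bits/symbol.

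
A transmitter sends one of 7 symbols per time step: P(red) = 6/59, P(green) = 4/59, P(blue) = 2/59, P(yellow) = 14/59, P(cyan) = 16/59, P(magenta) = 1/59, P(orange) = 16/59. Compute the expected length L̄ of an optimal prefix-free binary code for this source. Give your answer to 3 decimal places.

2.390 bits/symbol

Repeatedly combine the two least-probable nodes; the expected code length is the sum of the merged weights.
merge 1/59 + 2/59 → 3/59
merge 3/59 + 4/59 → 7/59
merge 6/59 + 7/59 → 13/59
merge 13/59 + 14/59 → 27/59
merge 16/59 + 16/59 → 32/59
merge 27/59 + 32/59 → 1
L = 3/59 + 7/59 + 13/59 + 27/59 + 32/59 + 1 = 141/59 ≈ 2.390 bits/symbol.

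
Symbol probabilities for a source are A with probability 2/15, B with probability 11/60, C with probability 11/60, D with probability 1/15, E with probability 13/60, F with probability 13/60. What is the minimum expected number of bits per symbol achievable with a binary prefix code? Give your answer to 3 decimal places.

Repeatedly combine the two least-probable nodes; the expected code length is the sum of the merged weights.
merge 1/15 + 2/15 → 1/5
merge 11/60 + 11/60 → 11/30
merge 1/5 + 13/60 → 5/12
merge 13/60 + 11/30 → 7/12
merge 5/12 + 7/12 → 1
L = 1/5 + 11/30 + 5/12 + 7/12 + 1 = 77/30 ≈ 2.567 bits/symbol.

2.567 bits/symbol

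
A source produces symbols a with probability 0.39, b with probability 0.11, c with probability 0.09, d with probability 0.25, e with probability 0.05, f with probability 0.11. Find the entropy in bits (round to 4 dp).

H = −Σ pᵢ log₂ pᵢ.
−0.39·log₂(0.39) = 0.5298
−0.11·log₂(0.11) = 0.3503
−0.09·log₂(0.09) = 0.3127
−0.25·log₂(0.25) = 0.5000
−0.05·log₂(0.05) = 0.2161
−0.11·log₂(0.11) = 0.3503
Sum ≈ 2.2591 → 2.2591 bits.

2.2591 bits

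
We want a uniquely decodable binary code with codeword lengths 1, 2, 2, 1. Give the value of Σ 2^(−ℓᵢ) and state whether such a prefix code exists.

With common denominator 2^2 = 4: Σ 2^(−ℓᵢ) = 2/4 + 1/4 + 1/4 + 2/4 = 6/4 = 1.5.
Kraft's inequality requires Σ ≤ 1; here Σ = 1.5 > 1, so no such prefix code exists.

1.5; no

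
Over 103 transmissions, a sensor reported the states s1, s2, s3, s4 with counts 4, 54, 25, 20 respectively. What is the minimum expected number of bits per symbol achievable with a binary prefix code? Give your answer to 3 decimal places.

1.709 bits/symbol

Probabilities are the counts divided by 103.
Repeatedly combine the two least-probable nodes; the expected code length is the sum of the merged weights.
merge 4/103 + 20/103 → 24/103
merge 24/103 + 25/103 → 49/103
merge 49/103 + 54/103 → 1
L = 24/103 + 49/103 + 1 = 176/103 ≈ 1.709 bits/symbol.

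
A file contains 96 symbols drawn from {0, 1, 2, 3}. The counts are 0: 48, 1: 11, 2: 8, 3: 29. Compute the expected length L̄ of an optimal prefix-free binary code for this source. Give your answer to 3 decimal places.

1.698 bits/symbol

Probabilities are the counts divided by 96.
Repeatedly combine the two least-probable nodes; the expected code length is the sum of the merged weights.
merge 1/12 + 11/96 → 19/96
merge 19/96 + 29/96 → 1/2
merge 1/2 + 1/2 → 1
L = 19/96 + 1/2 + 1 = 163/96 ≈ 1.698 bits/symbol.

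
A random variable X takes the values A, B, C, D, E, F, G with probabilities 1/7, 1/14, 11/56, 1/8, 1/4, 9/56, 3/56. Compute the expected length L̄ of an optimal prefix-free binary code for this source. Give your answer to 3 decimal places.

2.679 bits/symbol

Repeatedly combine the two least-probable nodes; the expected code length is the sum of the merged weights.
merge 3/56 + 1/14 → 1/8
merge 1/8 + 1/8 → 1/4
merge 1/7 + 9/56 → 17/56
merge 11/56 + 1/4 → 25/56
merge 1/4 + 17/56 → 31/56
merge 25/56 + 31/56 → 1
L = 1/8 + 1/4 + 17/56 + 25/56 + 31/56 + 1 = 75/28 ≈ 2.679 bits/symbol.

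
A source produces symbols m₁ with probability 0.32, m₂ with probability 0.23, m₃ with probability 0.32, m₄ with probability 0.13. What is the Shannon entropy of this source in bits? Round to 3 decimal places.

H = −Σ pᵢ log₂ pᵢ.
−0.32·log₂(0.32) = 0.5260
−0.23·log₂(0.23) = 0.4877
−0.32·log₂(0.32) = 0.5260
−0.13·log₂(0.13) = 0.3826
Sum ≈ 1.9224 → 1.922 bits.

1.922 bits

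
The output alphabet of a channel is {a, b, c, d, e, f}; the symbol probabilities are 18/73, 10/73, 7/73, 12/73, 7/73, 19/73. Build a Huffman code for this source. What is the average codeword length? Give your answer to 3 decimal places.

Repeatedly combine the two least-probable nodes; the expected code length is the sum of the merged weights.
merge 7/73 + 7/73 → 14/73
merge 10/73 + 12/73 → 22/73
merge 14/73 + 18/73 → 32/73
merge 19/73 + 22/73 → 41/73
merge 32/73 + 41/73 → 1
L = 14/73 + 22/73 + 32/73 + 41/73 + 1 = 182/73 ≈ 2.493 bits/symbol.

2.493 bits/symbol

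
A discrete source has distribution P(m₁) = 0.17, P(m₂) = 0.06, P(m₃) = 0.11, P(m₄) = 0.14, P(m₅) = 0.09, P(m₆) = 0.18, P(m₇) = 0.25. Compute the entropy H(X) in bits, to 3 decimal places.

H = −Σ pᵢ log₂ pᵢ.
−0.17·log₂(0.17) = 0.4346
−0.06·log₂(0.06) = 0.2435
−0.11·log₂(0.11) = 0.3503
−0.14·log₂(0.14) = 0.3971
−0.09·log₂(0.09) = 0.3127
−0.18·log₂(0.18) = 0.4453
−0.25·log₂(0.25) = 0.5000
Sum ≈ 2.6835 → 2.683 bits.

2.683 bits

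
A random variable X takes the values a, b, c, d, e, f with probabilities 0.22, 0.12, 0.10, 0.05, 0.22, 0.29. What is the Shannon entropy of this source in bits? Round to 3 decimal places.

2.394 bits

H = −Σ pᵢ log₂ pᵢ.
−0.22·log₂(0.22) = 0.4806
−0.12·log₂(0.12) = 0.3671
−0.10·log₂(0.10) = 0.3322
−0.05·log₂(0.05) = 0.2161
−0.22·log₂(0.22) = 0.4806
−0.29·log₂(0.29) = 0.5179
Sum ≈ 2.3944 → 2.394 bits.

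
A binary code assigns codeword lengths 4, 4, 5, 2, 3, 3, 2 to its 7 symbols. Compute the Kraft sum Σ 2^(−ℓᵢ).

With common denominator 2^5 = 32: Σ 2^(−ℓᵢ) = 2/32 + 2/32 + 1/32 + 8/32 + 4/32 + 4/32 + 8/32 = 29/32 = 0.90625.

0.90625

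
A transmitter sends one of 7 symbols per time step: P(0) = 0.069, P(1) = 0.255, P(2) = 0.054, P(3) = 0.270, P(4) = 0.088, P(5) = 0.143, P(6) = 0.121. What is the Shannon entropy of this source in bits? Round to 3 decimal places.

2.585 bits

H = −Σ pᵢ log₂ pᵢ.
−0.069·log₂(0.069) = 0.2662
−0.255·log₂(0.255) = 0.5027
−0.054·log₂(0.054) = 0.2274
−0.270·log₂(0.270) = 0.5100
−0.088·log₂(0.088) = 0.3086
−0.143·log₂(0.143) = 0.4012
−0.121·log₂(0.121) = 0.3687
Sum ≈ 2.5848 → 2.585 bits.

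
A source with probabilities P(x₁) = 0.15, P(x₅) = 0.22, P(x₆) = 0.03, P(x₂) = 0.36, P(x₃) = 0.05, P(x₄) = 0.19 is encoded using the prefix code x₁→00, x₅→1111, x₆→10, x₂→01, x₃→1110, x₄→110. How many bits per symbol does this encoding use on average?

L̄ = Σ pᵢ·ℓᵢ = 0.15·2 + 0.22·4 + 0.03·2 + 0.36·2 + 0.05·4 + 0.19·3 = 2.73 bits/symbol.

2.73 bits/symbol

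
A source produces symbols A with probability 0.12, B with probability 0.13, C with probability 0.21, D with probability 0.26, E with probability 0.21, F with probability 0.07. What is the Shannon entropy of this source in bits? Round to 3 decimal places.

H = −Σ pᵢ log₂ pᵢ.
−0.12·log₂(0.12) = 0.3671
−0.13·log₂(0.13) = 0.3826
−0.21·log₂(0.21) = 0.4728
−0.26·log₂(0.26) = 0.5053
−0.21·log₂(0.21) = 0.4728
−0.07·log₂(0.07) = 0.2686
Sum ≈ 2.4692 → 2.469 bits.

2.469 bits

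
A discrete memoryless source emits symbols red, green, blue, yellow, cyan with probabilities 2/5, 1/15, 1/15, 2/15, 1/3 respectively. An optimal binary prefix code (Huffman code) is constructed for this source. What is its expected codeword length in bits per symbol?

Repeatedly combine the two least-probable nodes; the expected code length is the sum of the merged weights.
merge 1/15 + 1/15 → 2/15
merge 2/15 + 2/15 → 4/15
merge 4/15 + 1/3 → 3/5
merge 2/5 + 3/5 → 1
L = 2/15 + 4/15 + 3/5 + 1 = 2 bits/symbol.

2 bits/symbol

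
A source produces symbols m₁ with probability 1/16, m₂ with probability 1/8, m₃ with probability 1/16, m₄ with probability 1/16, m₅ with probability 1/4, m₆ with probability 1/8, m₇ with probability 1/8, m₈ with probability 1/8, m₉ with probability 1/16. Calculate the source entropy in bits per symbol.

Each probability is a power of 1/2, so log₂(1/p) is an integer.
H = Σ p·log₂(1/p) = 1/16·4 + 1/8·3 + 1/16·4 + 1/16·4 + 1/4·2 + 1/8·3 + 1/8·3 + 1/8·3 + 1/16·4 = 3 bits.

3 bits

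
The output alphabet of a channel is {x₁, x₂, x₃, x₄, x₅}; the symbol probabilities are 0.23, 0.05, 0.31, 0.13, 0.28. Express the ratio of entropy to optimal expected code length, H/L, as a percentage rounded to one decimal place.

Entropy H = −Σ p log₂ p ≈ 2.1244 bits.
Huffman merges: 1/20+13/100→9/50; 9/50+23/100→41/100; 7/25+31/100→59/100; 41/100+59/100→1. L = 109/50 ≈ 2.1800.
Efficiency = H/L = 2.1244/2.1800 = 97.5%.

97.5%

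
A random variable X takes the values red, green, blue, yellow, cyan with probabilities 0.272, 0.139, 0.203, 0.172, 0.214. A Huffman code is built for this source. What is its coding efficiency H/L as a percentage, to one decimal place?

Entropy H = −Σ p log₂ p ≈ 2.2864 bits.
Huffman merges: 139/1000+43/250→311/1000; 203/1000+107/500→417/1000; 34/125+311/1000→583/1000; 417/1000+583/1000→1. L = 2311/1000 ≈ 2.3110.
Efficiency = H/L = 2.2864/2.3110 = 98.9%.

98.9%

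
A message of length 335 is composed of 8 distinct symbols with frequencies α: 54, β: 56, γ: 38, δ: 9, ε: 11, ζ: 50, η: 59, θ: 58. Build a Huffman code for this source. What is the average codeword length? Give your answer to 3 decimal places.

2.884 bits/symbol

Probabilities are the counts divided by 335.
Repeatedly combine the two least-probable nodes; the expected code length is the sum of the merged weights.
merge 9/335 + 11/335 → 4/67
merge 4/67 + 38/335 → 58/335
merge 10/67 + 54/335 → 104/335
merge 56/335 + 58/335 → 114/335
merge 58/335 + 59/335 → 117/335
merge 104/335 + 114/335 → 218/335
merge 117/335 + 218/335 → 1
L = 4/67 + 58/335 + 104/335 + 114/335 + 117/335 + 218/335 + 1 = 966/335 ≈ 2.884 bits/symbol.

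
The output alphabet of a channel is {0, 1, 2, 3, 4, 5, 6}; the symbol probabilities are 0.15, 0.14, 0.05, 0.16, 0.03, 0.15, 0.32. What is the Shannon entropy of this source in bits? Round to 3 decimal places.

H = −Σ pᵢ log₂ pᵢ.
−0.15·log₂(0.15) = 0.4105
−0.14·log₂(0.14) = 0.3971
−0.05·log₂(0.05) = 0.2161
−0.16·log₂(0.16) = 0.4230
−0.03·log₂(0.03) = 0.1518
−0.15·log₂(0.15) = 0.4105
−0.32·log₂(0.32) = 0.5260
Sum ≈ 2.5351 → 2.535 bits.

2.535 bits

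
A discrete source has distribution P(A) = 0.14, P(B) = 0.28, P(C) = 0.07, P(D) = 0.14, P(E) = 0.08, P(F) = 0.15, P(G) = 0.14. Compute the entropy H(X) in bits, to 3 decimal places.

2.676 bits

H = −Σ pᵢ log₂ pᵢ.
−0.14·log₂(0.14) = 0.3971
−0.28·log₂(0.28) = 0.5142
−0.07·log₂(0.07) = 0.2686
−0.14·log₂(0.14) = 0.3971
−0.08·log₂(0.08) = 0.2915
−0.15·log₂(0.15) = 0.4105
−0.14·log₂(0.14) = 0.3971
Sum ≈ 2.6762 → 2.676 bits.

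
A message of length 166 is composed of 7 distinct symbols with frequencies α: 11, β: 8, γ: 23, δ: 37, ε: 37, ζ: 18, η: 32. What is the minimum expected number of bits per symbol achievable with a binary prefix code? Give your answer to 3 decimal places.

Probabilities are the counts divided by 166.
Repeatedly combine the two least-probable nodes; the expected code length is the sum of the merged weights.
merge 4/83 + 11/166 → 19/166
merge 9/83 + 19/166 → 37/166
merge 23/166 + 16/83 → 55/166
merge 37/166 + 37/166 → 37/83
merge 37/166 + 55/166 → 46/83
merge 37/83 + 46/83 → 1
L = 19/166 + 37/166 + 55/166 + 37/83 + 46/83 + 1 = 443/166 ≈ 2.669 bits/symbol.

2.669 bits/symbol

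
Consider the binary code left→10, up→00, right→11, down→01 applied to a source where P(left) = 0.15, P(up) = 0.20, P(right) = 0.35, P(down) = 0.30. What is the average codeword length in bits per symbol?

L̄ = Σ pᵢ·ℓᵢ = 0.15·2 + 0.20·2 + 0.35·2 + 0.30·2 = 2 bits/symbol.

2 bits/symbol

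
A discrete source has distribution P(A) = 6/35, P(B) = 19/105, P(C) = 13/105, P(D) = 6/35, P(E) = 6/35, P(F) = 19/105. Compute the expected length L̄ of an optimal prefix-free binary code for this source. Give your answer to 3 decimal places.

Repeatedly combine the two least-probable nodes; the expected code length is the sum of the merged weights.
merge 13/105 + 6/35 → 31/105
merge 6/35 + 6/35 → 12/35
merge 19/105 + 19/105 → 38/105
merge 31/105 + 12/35 → 67/105
merge 38/105 + 67/105 → 1
L = 31/105 + 12/35 + 38/105 + 67/105 + 1 = 277/105 ≈ 2.638 bits/symbol.

2.638 bits/symbol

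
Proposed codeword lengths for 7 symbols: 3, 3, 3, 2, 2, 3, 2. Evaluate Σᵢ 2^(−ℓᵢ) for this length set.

With common denominator 2^3 = 8: Σ 2^(−ℓᵢ) = 1/8 + 1/8 + 1/8 + 2/8 + 2/8 + 1/8 + 2/8 = 10/8 = 1.25.

1.25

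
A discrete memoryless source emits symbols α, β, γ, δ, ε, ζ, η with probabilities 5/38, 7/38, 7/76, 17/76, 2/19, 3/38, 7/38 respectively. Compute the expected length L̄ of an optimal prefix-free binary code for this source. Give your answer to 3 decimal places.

Repeatedly combine the two least-probable nodes; the expected code length is the sum of the merged weights.
merge 3/38 + 7/76 → 13/76
merge 2/19 + 5/38 → 9/38
merge 13/76 + 7/38 → 27/76
merge 7/38 + 17/76 → 31/76
merge 9/38 + 27/76 → 45/76
merge 31/76 + 45/76 → 1
L = 13/76 + 9/38 + 27/76 + 31/76 + 45/76 + 1 = 105/38 ≈ 2.763 bits/symbol.

2.763 bits/symbol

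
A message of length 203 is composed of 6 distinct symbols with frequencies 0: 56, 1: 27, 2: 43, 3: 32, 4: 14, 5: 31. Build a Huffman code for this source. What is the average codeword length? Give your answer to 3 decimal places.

Probabilities are the counts divided by 203.
Repeatedly combine the two least-probable nodes; the expected code length is the sum of the merged weights.
merge 2/29 + 27/203 → 41/203
merge 31/203 + 32/203 → 9/29
merge 41/203 + 43/203 → 12/29
merge 8/29 + 9/29 → 17/29
merge 12/29 + 17/29 → 1
L = 41/203 + 9/29 + 12/29 + 17/29 + 1 = 510/203 ≈ 2.512 bits/symbol.

2.512 bits/symbol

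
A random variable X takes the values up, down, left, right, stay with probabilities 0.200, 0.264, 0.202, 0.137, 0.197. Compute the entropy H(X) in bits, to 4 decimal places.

2.2924 bits

H = −Σ pᵢ log₂ pᵢ.
−0.200·log₂(0.200) = 0.4644
−0.264·log₂(0.264) = 0.5072
−0.202·log₂(0.202) = 0.4661
−0.137·log₂(0.137) = 0.3929
−0.197·log₂(0.197) = 0.4617
Sum ≈ 2.2924 → 2.2924 bits.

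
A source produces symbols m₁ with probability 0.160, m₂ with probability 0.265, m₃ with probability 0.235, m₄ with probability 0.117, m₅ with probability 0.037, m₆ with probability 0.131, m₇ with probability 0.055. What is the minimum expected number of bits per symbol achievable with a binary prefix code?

Repeatedly combine the two least-probable nodes; the expected code length is the sum of the merged weights.
merge 37/1000 + 11/200 → 23/250
merge 23/250 + 117/1000 → 209/1000
merge 131/1000 + 4/25 → 291/1000
merge 209/1000 + 47/200 → 111/250
merge 53/200 + 291/1000 → 139/250
merge 111/250 + 139/250 → 1
L = 23/250 + 209/1000 + 291/1000 + 111/250 + 139/250 + 1 = 324/125 = 2.592 bits/symbol.

2.592 bits/symbol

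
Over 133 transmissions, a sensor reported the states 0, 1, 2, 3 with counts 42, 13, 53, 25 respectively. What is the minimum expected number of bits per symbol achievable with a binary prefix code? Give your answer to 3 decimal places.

Probabilities are the counts divided by 133.
Repeatedly combine the two least-probable nodes; the expected code length is the sum of the merged weights.
merge 13/133 + 25/133 → 2/7
merge 2/7 + 6/19 → 80/133
merge 53/133 + 80/133 → 1
L = 2/7 + 80/133 + 1 = 251/133 ≈ 1.887 bits/symbol.

1.887 bits/symbol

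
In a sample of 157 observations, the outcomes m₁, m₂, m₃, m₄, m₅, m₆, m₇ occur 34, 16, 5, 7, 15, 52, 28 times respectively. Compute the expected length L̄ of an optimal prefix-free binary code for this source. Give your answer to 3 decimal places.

2.522 bits/symbol

Probabilities are the counts divided by 157.
Repeatedly combine the two least-probable nodes; the expected code length is the sum of the merged weights.
merge 5/157 + 7/157 → 12/157
merge 12/157 + 15/157 → 27/157
merge 16/157 + 27/157 → 43/157
merge 28/157 + 34/157 → 62/157
merge 43/157 + 52/157 → 95/157
merge 62/157 + 95/157 → 1
L = 12/157 + 27/157 + 43/157 + 62/157 + 95/157 + 1 = 396/157 ≈ 2.522 bits/symbol.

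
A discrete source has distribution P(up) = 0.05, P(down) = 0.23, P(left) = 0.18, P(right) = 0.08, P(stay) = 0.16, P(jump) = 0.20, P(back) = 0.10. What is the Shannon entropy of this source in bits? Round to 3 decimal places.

2.660 bits

H = −Σ pᵢ log₂ pᵢ.
−0.05·log₂(0.05) = 0.2161
−0.23·log₂(0.23) = 0.4877
−0.18·log₂(0.18) = 0.4453
−0.08·log₂(0.08) = 0.2915
−0.16·log₂(0.16) = 0.4230
−0.20·log₂(0.20) = 0.4644
−0.10·log₂(0.10) = 0.3322
Sum ≈ 2.6602 → 2.660 bits.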